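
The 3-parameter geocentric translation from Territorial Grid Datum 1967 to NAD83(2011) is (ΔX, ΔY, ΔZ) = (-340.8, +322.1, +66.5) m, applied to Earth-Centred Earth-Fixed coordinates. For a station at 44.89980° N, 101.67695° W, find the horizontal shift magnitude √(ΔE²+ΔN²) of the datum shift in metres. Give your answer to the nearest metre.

456 m

At φ = 44.89980°, λ = -101.67695°: sin φ = 0.705869, cos φ = 0.708342, sin λ = -0.979304, cos λ = -0.202393.
ΔE = −sin λ·ΔX + cos λ·ΔY = −(-0.979304)·(-340.8) + (-0.202393)·(322.1) = -398.94 m.
ΔN = −sin φ cos λ·ΔX − sin φ sin λ·ΔY + cos φ·ΔZ = −(0.705869)(-0.202393)(-340.8) − (0.705869)(-0.979304)(322.1) + (0.708342)(66.5) = 221.07 m.
Horizontal magnitude = √(ΔE² + ΔN²) = √((-398.94)² + 221.07²) = 456.10 m.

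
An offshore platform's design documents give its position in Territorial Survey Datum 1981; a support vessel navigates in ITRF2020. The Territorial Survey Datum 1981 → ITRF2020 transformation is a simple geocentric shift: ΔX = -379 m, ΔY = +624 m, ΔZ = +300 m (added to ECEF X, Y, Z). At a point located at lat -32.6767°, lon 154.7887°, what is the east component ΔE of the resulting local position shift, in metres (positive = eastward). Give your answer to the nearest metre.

The local east axis at (φ, λ) is (−sin λ, cos λ, 0), so ΔE = −sin(154.7887°)·(-379) + cos(154.7887°)·624 = -403.12 m.

ΔE = -403 m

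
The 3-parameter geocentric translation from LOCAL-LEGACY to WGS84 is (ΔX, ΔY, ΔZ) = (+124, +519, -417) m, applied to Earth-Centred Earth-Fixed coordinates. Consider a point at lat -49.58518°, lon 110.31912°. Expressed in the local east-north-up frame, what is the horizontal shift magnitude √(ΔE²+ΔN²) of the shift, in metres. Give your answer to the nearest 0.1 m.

At φ = -49.58518°, λ = 110.31912°: sin φ = -0.761371, cos φ = 0.648317, sin λ = 0.937773, cos λ = -0.347249.
ΔE = −sin λ·ΔX + cos λ·ΔY = −(0.937773)·(124) + (-0.347249)·(519) = -296.51 m.
ΔN = −sin φ cos λ·ΔX − sin φ sin λ·ΔY + cos φ·ΔZ = −(-0.761371)(-0.347249)(124) − (-0.761371)(0.937773)(519) + (0.648317)(-417) = 67.43 m.
Horizontal magnitude = √(ΔE² + ΔN²) = √((-296.51)² + 67.43²) = 304.08 m.

304.1 m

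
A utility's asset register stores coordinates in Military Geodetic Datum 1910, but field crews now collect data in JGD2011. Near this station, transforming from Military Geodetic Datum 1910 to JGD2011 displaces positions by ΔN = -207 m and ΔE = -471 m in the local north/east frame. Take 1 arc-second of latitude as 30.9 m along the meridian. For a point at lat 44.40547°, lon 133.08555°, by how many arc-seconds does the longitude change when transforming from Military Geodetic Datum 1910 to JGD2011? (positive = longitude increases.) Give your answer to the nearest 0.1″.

Δλ = -21.3″

At latitude 44.40547°, cos φ = 0.714406.
1″ of longitude at this latitude = 30.90 × cos φ = 22.0751 m, so Δλ = -471.0 / 22.0751 = -21.336″.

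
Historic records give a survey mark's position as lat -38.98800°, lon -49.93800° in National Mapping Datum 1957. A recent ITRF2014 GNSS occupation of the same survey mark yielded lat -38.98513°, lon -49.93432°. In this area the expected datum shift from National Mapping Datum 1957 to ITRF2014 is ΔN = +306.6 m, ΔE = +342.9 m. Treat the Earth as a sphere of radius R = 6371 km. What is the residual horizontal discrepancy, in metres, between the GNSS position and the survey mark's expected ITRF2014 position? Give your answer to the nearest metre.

Observed coordinate differences: Δφ = +0.00287°, Δλ = +0.00368°.
Converting to metres (1° lat = 111195 m, cos φ = 0.777278): observed ΔN = 319.1 m, observed ΔE = 318.1 m.
Subtracting the expected shift leaves a residual of 319.1 − (306.6) = 12.5 m north and 318.1 − (342.9) = -24.8 m east.
Residual distance = √(12.5² + (-24.8)²) = 27.8 m.

28 m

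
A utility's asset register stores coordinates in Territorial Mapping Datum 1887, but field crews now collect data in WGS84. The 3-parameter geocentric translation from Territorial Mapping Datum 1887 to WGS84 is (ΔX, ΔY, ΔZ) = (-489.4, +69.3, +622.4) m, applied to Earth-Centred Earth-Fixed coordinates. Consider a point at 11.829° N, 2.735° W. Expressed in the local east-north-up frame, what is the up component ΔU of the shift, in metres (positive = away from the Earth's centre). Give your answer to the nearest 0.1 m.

ΔU = -354.1 m

The local up (radial) axis is (cos φ cos λ, cos φ sin λ, sin φ), giving ΔU = -478.461 − 3.237 + 127.587 = -354.11 m.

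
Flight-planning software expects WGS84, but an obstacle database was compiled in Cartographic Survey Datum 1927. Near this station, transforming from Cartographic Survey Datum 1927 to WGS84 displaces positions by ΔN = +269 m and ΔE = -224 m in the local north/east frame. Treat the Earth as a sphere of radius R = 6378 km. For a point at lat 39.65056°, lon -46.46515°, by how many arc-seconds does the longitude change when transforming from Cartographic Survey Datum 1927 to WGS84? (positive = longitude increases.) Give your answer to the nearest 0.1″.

At latitude 39.65056°, cos φ = 0.769950.
One radian of longitude at latitude φ spans R cos φ, so Δλ = ΔE / (R cos φ) = -224.0 / (6378000 × 0.769950) = -4.5614e-05 rad = -9.409″.

Δλ = -9.4″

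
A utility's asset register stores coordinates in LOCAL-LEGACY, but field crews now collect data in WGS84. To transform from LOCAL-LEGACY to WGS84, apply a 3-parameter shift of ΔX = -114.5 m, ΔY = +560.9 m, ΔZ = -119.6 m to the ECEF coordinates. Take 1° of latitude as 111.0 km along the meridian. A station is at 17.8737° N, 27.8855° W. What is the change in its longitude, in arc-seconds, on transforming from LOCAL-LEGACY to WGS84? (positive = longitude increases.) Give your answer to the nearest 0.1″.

sin φ = 0.306920, cos φ = 0.951735, sin λ = -0.467706, cos λ = 0.883884.
East component: ΔE = −sin λ·ΔX + cos λ·ΔY = −(-0.467706)(-114.5) + (0.883884)(560.9) = 442.22 m.
1° of latitude spans 111000 m; at latitude φ, 1° of longitude spans that × cos φ = 105642.6 m, so Δλ = 442.22 / 105642.6 × 3600 = 15.070″.

Δλ = 15.1″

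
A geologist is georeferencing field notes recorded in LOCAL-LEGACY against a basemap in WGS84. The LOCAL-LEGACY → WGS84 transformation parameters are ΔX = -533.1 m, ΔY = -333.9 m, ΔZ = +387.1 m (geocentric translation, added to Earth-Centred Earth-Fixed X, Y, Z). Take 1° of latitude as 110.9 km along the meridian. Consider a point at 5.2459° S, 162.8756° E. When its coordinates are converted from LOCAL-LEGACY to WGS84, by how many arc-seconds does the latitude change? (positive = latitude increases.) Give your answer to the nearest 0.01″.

Δφ = 13.73″

sin φ = -0.091430, cos φ = 0.995811, sin λ = 0.294447, cos λ = -0.955668.
North component: ΔN = −sin φ cos λ·ΔX − sin φ sin λ·ΔY + cos φ·ΔZ = −(-0.091430)(-0.955668)(-533.1) − (-0.091430)(0.294447)(-333.9) + (0.995811)(387.1) = 423.07 m.
1° of latitude spans 110900 m, so Δφ = 423.07 / 110900 × 3600 = 13.734″.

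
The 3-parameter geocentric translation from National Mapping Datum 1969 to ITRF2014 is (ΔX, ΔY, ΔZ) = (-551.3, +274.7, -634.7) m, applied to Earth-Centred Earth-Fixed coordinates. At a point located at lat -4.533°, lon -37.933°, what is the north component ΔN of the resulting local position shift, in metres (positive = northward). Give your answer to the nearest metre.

At φ = -4.533°, λ = -37.933°: sin φ = -0.079033, cos φ = 0.996872, sin λ = -0.614740, cos λ = 0.788730.
ΔN = −sin φ cos λ·ΔX − sin φ sin λ·ΔY + cos φ·ΔZ = −(-0.079033)(0.788730)(-551.3) − (-0.079033)(-0.614740)(274.7) + (0.996872)(-634.7) = -680.43 m.

ΔN = -680 m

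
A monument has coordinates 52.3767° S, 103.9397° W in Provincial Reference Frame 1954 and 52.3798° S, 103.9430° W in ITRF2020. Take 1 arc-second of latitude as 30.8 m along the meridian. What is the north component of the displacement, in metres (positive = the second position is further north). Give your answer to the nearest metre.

ΔN = -344 m

Δφ = -52.3798° − -52.3767° = -0.0031°; Δλ = -103.9430° − -103.9397° = -0.0033°.
1° of latitude = 3600 × 30.80 = 110880 m.
ΔN = Δφ × 110880 = -343.7 m; ΔE = Δλ × 110880 × cos(-52.3767°) = -0.0033 × 110880 × 0.610467 = -223.4 m.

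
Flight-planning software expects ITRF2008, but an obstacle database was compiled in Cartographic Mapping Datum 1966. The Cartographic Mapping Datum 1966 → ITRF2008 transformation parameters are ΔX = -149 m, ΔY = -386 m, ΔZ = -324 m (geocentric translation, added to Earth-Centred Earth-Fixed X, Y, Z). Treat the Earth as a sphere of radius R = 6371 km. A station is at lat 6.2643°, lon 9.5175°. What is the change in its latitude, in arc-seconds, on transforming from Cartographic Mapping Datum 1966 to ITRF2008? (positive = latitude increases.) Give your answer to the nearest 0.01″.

Δφ = -9.68″

sin φ = 0.109115, cos φ = 0.994029, sin λ = 0.165349, cos λ = 0.986235.
North component: ΔN = −sin φ cos λ·ΔX − sin φ sin λ·ΔY + cos φ·ΔZ = −(0.109115)(0.986235)(-149) − (0.109115)(0.165349)(-386) + (0.994029)(-324) = -299.07 m.
1° of latitude spans πR/180 = 111195 m, so Δφ = -299.07 / 111195 × 3600 = -9.682″.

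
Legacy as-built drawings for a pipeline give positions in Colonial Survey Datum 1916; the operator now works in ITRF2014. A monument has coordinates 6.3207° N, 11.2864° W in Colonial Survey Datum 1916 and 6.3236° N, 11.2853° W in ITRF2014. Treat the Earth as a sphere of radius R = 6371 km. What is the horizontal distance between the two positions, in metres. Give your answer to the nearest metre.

Δφ = 6.3236° − 6.3207° = +0.0029°; Δλ = -11.2853° − -11.2864° = +0.0011°.
1° along a meridian = πR/180 = 111195 m.
ΔN = Δφ × 111195 = 322.5 m; ΔE = Δλ × 111195 × cos(6.3207°) = +0.0011 × 111195 × 0.993921 = 121.6 m.
Distance = √(ΔE² + ΔN²) = √(121.6² + 322.5²) = 344.6 m.

345 m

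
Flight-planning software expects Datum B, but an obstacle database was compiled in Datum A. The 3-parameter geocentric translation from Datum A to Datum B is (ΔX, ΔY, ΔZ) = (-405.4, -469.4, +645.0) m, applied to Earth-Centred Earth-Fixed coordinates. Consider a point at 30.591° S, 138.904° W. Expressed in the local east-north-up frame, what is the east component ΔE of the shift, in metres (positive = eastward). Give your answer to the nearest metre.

At φ = -30.591°, λ = -138.904°: sin φ = -0.508906, cos φ = 0.860822, sin λ = -0.657323, cos λ = -0.753609.
ΔE = −sin λ·ΔX + cos λ·ΔY = −(-0.657323)·(-405.4) + (-0.753609)·(-469.4) = 87.27 m.

ΔE = 87 m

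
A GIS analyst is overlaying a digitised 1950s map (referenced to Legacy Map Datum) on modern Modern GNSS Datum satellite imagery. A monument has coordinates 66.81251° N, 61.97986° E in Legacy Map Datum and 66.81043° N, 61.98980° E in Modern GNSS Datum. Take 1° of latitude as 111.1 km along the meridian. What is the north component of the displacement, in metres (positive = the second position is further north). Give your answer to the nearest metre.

Δφ = 66.81043° − 66.81251° = -0.00208°; Δλ = 61.98980° − 61.97986° = +0.00994°.
ΔN = Δφ × 111100 = -231.1 m; ΔE = Δλ × 111100 × cos(66.81251°) = +0.00994 × 111100 × 0.393741 = 434.8 m.

ΔN = -231 m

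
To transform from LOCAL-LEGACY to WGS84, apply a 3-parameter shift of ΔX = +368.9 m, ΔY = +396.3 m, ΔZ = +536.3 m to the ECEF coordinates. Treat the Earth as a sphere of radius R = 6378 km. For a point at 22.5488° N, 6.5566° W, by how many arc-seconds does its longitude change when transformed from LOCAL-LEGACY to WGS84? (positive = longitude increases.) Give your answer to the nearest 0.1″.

sin φ = 0.383470, cos φ = 0.923553, sin λ = -0.114185, cos λ = 0.993460.
East component: ΔE = −sin λ·ΔX + cos λ·ΔY = −(-0.114185)(368.9) + (0.993460)(396.3) = 435.83 m.
1° of latitude spans πR/180 = 111317 m; at latitude φ, 1° of longitude spans that × cos φ = 102807.3 m, so Δλ = 435.83 / 102807.3 × 3600 = 15.261″.

Δλ = 15.3″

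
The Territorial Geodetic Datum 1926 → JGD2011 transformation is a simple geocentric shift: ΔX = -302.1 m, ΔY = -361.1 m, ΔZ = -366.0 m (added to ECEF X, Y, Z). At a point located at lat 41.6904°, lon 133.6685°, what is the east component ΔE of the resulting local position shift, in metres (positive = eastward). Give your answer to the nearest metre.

At φ = 41.6904°, λ = 133.6685°: sin φ = 0.665105, cos φ = 0.746750, sin λ = 0.723347, cos λ = -0.690485.
ΔE = −sin λ·ΔX + cos λ·ΔY = −(0.723347)·(-302.1) + (-0.690485)·(-361.1) = 467.86 m.

ΔE = 468 m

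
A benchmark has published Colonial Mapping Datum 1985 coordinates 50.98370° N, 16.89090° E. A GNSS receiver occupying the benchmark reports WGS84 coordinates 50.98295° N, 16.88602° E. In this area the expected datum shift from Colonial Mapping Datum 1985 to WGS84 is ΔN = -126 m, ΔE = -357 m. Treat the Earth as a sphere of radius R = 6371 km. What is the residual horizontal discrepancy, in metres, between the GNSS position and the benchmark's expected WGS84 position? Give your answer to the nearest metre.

Observed coordinate differences: Δφ = -0.00075°, Δλ = -0.00488°.
Converting to metres (1° lat = 111195 m, cos φ = 0.629541): observed ΔN = -83.4 m, observed ΔE = -341.6 m.
Subtracting the expected shift leaves a residual of -83.4 − (-126) = 42.6 m north and -341.6 − (-357) = 15.4 m east.
Residual distance = √(42.6² + 15.4²) = 45.3 m.

45 m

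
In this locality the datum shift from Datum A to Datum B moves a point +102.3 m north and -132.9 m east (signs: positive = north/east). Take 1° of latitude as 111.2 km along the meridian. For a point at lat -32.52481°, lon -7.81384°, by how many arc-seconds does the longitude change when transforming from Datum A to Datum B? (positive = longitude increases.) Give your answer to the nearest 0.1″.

At latitude -32.52481°, cos φ = 0.843159.
1° of longitude at this latitude = 111.2 × cos φ = 93.76 km, so Δλ = -132.9 / 93759.2 = -0.0014175° = -5.103″.

Δλ = -5.1″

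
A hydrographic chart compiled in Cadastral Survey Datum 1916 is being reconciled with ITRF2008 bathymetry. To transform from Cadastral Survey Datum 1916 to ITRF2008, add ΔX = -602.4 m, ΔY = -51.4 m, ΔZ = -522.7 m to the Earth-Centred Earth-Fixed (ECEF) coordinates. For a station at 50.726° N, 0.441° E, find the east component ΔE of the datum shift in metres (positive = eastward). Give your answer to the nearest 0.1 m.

At φ = 50.726°, λ = 0.441°: sin φ = 0.774128, cos φ = 0.633030, sin λ = 0.007697, cos λ = 0.999970.
ΔE = −sin λ·ΔX + cos λ·ΔY = −(0.007697)·(-602.4) + (0.999970)·(-51.4) = -46.76 m.

ΔE = -46.8 m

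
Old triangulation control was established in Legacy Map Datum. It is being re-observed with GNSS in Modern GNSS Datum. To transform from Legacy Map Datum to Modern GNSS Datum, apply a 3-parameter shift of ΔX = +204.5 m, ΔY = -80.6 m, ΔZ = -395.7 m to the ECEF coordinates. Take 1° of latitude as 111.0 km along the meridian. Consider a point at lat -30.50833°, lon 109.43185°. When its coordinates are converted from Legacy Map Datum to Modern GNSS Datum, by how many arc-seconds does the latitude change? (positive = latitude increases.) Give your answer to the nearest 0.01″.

Δφ = -13.43″

sin φ = -0.507664, cos φ = 0.861555, sin λ = 0.943038, cos λ = -0.332685.
North component: ΔN = −sin φ cos λ·ΔX − sin φ sin λ·ΔY + cos φ·ΔZ = −(-0.507664)(-0.332685)(204.5) − (-0.507664)(0.943038)(-80.6) + (0.861555)(-395.7) = -414.04 m.
1° of latitude spans 111000 m, so Δφ = -414.04 / 111000 × 3600 = -13.428″.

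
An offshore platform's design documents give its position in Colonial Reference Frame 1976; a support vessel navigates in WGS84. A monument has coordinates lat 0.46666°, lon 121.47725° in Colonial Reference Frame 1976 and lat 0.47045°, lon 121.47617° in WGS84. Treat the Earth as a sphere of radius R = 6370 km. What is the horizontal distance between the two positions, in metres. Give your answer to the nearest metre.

438 m

Δφ = 0.47045° − 0.46666° = +0.00379°; Δλ = 121.47617° − 121.47725° = -0.00108°.
1° along a meridian = πR/180 = 111177 m.
ΔN = Δφ × 111177 = 421.4 m; ΔE = Δλ × 111177 × cos(0.46666°) = -0.00108 × 111177 × 0.999967 = -120.1 m.
Distance = √(ΔE² + ΔN²) = √((-120.1)² + 421.4²) = 438.1 m.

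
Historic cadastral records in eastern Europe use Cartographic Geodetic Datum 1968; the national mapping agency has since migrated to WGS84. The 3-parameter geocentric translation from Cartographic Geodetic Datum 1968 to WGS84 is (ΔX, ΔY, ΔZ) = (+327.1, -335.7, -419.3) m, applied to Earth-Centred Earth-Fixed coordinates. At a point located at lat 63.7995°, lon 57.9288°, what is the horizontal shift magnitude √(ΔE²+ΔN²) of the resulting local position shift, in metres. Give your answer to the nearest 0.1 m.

463.4 m

The local east axis at (φ, λ) is (−sin λ, cos λ, 0), so ΔE = −sin(57.9288°)·327.1 + cos(57.9288°)·(-335.7) = -455.43 m.
The local north axis is (−sin φ cos λ, −sin φ sin λ, cos φ), giving ΔN = -155.836 + 255.241 − 185.127 = -85.72 m.
Horizontal magnitude = √(ΔE² + ΔN²) = √((-455.43)² + (-85.72)²) = 463.43 m.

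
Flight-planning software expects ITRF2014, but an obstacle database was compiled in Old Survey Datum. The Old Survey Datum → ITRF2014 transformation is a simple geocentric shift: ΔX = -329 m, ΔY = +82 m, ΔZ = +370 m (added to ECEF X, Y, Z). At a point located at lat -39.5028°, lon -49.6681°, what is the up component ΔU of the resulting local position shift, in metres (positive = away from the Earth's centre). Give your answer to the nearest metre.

The local up (radial) axis is (cos φ cos λ, cos φ sin λ, sin φ), giving ΔU = -164.298 − 48.232 − 235.363 = -447.89 m.

ΔU = -448 m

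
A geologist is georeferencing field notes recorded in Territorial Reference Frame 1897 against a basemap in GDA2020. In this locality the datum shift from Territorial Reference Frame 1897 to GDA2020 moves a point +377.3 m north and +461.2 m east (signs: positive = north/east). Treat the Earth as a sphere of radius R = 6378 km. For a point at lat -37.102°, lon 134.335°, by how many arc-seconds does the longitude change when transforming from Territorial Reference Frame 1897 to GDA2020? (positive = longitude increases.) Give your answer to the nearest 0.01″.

Δλ = 18.70″

At latitude -37.102°, cos φ = 0.797563.
One radian of longitude at latitude φ spans R cos φ, so Δλ = ΔE / (R cos φ) = 461.2 / (6378000 × 0.797563) = 9.0665e-05 rad = 18.701″.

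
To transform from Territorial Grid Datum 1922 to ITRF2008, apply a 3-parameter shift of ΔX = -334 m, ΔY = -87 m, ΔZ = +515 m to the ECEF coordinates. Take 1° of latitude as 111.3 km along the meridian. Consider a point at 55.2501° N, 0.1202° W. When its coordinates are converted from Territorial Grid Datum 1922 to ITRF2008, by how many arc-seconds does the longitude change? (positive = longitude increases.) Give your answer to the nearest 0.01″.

Δλ = -4.98″

sin φ = 0.821648, cos φ = 0.569995, sin λ = -0.002098, cos λ = 0.999998.
East component: ΔE = −sin λ·ΔX + cos λ·ΔY = −(-0.002098)(-334) + (0.999998)(-87) = -87.70 m.
1° of latitude spans 111300 m; at latitude φ, 1° of longitude spans that × cos φ = 63440.5 m, so Δλ = -87.70 / 63440.5 × 3600 = -4.977″.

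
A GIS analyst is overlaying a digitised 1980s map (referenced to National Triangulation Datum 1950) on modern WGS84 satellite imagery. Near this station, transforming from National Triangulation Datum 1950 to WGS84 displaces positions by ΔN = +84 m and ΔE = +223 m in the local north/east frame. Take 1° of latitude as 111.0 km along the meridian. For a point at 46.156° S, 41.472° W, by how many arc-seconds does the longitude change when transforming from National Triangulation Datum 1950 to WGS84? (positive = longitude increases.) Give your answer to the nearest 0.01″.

Δλ = 10.44″

At latitude -46.156°, cos φ = 0.692697.
1° of longitude at this latitude = 111.0 × cos φ = 76.89 km, so Δλ = 223.0 / 76889.4 = 0.0029003° = 10.441″.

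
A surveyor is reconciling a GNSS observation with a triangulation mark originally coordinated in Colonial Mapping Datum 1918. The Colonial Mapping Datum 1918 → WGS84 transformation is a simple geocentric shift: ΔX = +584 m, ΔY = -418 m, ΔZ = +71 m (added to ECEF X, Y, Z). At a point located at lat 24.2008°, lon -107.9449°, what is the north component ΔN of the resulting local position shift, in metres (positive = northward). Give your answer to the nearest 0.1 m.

The local north axis is (−sin φ cos λ, −sin φ sin λ, cos φ), giving ΔN = 73.760 − 163.017 + 64.760 = -24.50 m.

ΔN = -24.5 m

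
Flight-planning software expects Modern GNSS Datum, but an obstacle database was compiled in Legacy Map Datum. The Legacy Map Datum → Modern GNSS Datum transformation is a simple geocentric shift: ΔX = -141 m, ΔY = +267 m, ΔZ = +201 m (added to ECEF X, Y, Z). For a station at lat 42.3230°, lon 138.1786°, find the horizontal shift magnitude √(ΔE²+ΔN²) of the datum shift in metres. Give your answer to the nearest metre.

113 m

At φ = 42.3230°, λ = 138.1786°: sin φ = 0.673309, cos φ = 0.739361, sin λ = 0.666811, cos λ = -0.745227.
ΔE = −sin λ·ΔX + cos λ·ΔY = −(0.666811)·(-141) + (-0.745227)·(267) = -104.96 m.
ΔN = −sin φ cos λ·ΔX − sin φ sin λ·ΔY + cos φ·ΔZ = −(0.673309)(-0.745227)(-141) − (0.673309)(0.666811)(267) + (0.739361)(201) = -42.01 m.
Horizontal magnitude = √(ΔE² + ΔN²) = √((-104.96)² + (-42.01)²) = 113.05 m.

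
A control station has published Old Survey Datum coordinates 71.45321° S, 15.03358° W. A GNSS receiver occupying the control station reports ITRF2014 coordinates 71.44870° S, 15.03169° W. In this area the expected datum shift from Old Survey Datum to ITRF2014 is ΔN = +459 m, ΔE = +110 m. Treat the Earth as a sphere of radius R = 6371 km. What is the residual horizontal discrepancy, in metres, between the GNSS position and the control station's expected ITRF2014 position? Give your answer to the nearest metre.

Observed coordinate differences: Δφ = +0.00451°, Δλ = +0.00189°.
Converting to metres (1° lat = 111195 m, cos φ = 0.318079): observed ΔN = 501.5 m, observed ΔE = 66.8 m.
Subtracting the expected shift leaves a residual of 501.5 − (459) = 42.5 m north and 66.8 − (110) = -43.2 m east.
Residual distance = √(42.5² + (-43.2)²) = 60.6 m.

61 m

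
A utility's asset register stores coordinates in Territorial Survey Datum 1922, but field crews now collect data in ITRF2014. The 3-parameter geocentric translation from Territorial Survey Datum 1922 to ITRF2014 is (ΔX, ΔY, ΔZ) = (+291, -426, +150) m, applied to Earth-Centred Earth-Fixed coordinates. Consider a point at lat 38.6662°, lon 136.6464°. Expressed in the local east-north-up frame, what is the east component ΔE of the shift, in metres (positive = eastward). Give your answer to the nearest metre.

ΔE = 110 m

The local east axis at (φ, λ) is (−sin λ, cos λ, 0), so ΔE = −sin(136.6464°)·291 + cos(136.6464°)·(-426) = 109.99 m.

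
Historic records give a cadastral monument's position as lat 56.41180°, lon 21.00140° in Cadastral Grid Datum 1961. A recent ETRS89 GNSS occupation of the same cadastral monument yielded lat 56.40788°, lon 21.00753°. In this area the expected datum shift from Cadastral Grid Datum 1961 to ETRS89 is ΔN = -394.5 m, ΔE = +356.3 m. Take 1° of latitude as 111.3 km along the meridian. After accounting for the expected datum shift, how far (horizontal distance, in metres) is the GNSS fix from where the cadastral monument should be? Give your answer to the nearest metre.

47 m

Observed coordinate differences: Δφ = -0.00392°, Δλ = +0.00613°.
Converting to metres (1° lat = 111300 m, cos φ = 0.553220): observed ΔN = -436.3 m, observed ΔE = 377.4 m.
Subtracting the expected shift leaves a residual of -436.3 − (-394.5) = -41.8 m north and 377.4 − (356.3) = 21.1 m east.
Residual distance = √((-41.8)² + 21.1²) = 46.8 m.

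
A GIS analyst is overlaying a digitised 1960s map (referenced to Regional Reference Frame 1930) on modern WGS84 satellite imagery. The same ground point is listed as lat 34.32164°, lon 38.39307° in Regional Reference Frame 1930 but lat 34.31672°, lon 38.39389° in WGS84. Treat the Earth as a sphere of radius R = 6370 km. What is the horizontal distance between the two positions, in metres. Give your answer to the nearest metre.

552 m

Δφ = 34.31672° − 34.32164° = -0.00492°; Δλ = 38.39389° − 38.39307° = +0.00082°.
1° along a meridian = πR/180 = 111177 m.
ΔN = Δφ × 111177 = -547.0 m; ΔE = Δλ × 111177 × cos(34.32164°) = +0.00082 × 111177 × 0.825885 = 75.3 m.
Distance = √(ΔE² + ΔN²) = √(75.3² + (-547.0)²) = 552.2 m.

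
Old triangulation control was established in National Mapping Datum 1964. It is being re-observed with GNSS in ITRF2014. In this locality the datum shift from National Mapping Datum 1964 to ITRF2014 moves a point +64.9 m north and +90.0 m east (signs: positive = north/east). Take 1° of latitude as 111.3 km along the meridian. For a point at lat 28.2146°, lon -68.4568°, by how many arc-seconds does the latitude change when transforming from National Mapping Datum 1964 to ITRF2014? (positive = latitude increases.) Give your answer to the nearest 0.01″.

1° of latitude = 111.3 km, so Δφ = 64.9 / 111300 = 0.0005831° = 2.099″.

Δφ = 2.10″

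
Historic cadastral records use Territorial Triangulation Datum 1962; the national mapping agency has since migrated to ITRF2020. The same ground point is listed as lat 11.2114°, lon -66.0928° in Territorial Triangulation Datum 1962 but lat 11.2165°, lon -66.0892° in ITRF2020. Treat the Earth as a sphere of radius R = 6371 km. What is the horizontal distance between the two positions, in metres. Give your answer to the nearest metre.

690 m

Δφ = 11.2165° − 11.2114° = +0.0051°; Δλ = -66.0892° − -66.0928° = +0.0036°.
1° along a meridian = πR/180 = 111195 m.
ΔN = Δφ × 111195 = 567.1 m; ΔE = Δλ × 111195 × cos(11.2114°) = +0.0036 × 111195 × 0.980916 = 392.7 m.
Distance = √(ΔE² + ΔN²) = √(392.7² + 567.1²) = 689.8 m.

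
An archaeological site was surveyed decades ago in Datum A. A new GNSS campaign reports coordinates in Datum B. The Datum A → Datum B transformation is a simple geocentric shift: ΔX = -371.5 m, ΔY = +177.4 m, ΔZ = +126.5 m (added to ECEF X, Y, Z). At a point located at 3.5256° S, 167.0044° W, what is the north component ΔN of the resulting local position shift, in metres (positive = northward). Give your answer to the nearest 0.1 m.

ΔN = 146.1 m

The local north axis is (−sin φ cos λ, −sin φ sin λ, cos φ), giving ΔN = 22.260 − 2.453 + 126.261 = 146.07 m.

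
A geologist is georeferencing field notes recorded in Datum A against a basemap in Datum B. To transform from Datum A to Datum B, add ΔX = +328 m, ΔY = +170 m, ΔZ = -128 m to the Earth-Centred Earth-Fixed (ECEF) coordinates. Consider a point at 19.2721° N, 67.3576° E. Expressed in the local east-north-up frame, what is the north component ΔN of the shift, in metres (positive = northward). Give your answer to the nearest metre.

ΔN = -214 m

At φ = 19.2721°, λ = 67.3576°: sin φ = 0.330055, cos φ = 0.943962, sin λ = 0.922926, cos λ = 0.384978.
ΔN = −sin φ cos λ·ΔX − sin φ sin λ·ΔY + cos φ·ΔZ = −(0.330055)(0.384978)(328) − (0.330055)(0.922926)(170) + (0.943962)(-128) = -214.29 m.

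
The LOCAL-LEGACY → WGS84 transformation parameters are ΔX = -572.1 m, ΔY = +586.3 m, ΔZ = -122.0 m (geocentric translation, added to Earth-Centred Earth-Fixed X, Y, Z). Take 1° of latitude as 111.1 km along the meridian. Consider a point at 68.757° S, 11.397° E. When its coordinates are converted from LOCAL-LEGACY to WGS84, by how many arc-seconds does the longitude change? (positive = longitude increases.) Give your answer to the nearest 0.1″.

Δλ = 61.5″

sin φ = -0.932052, cos φ = 0.362324, sin λ = 0.197606, cos λ = 0.980282.
East component: ΔE = −sin λ·ΔX + cos λ·ΔY = −(0.197606)(-572.1) + (0.980282)(586.3) = 687.79 m.
1° of latitude spans 111100 m; at latitude φ, 1° of longitude spans that × cos φ = 40254.2 m, so Δλ = 687.79 / 40254.2 × 3600 = 61.510″.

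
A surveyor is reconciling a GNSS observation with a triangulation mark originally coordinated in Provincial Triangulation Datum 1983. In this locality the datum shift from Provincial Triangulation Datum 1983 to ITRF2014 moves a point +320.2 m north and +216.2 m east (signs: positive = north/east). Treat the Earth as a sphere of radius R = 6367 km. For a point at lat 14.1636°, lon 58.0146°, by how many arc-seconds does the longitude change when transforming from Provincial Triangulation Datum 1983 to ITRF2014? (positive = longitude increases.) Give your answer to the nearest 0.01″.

Δλ = 7.22″

At latitude 14.1636°, cos φ = 0.969601.
One radian of longitude at latitude φ spans R cos φ, so Δλ = ΔE / (R cos φ) = 216.2 / (6367000 × 0.969601) = 3.5021e-05 rad = 7.224″.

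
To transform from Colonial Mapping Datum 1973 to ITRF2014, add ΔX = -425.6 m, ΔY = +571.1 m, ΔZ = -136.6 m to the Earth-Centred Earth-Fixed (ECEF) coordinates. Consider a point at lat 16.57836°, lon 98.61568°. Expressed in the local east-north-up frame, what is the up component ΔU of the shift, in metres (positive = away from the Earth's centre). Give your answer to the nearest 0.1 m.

ΔU = 563.3 m

At φ = 16.57836°, λ = 98.61568°: sin φ = 0.285326, cos φ = 0.958430, sin λ = 0.988715, cos λ = -0.149806.
ΔU = cos φ cos λ·ΔX + cos φ sin λ·ΔY + sin φ·ΔZ = (0.958430)(-0.149806)(-425.6) + (0.958430)(0.988715)(571.1) + (0.285326)(-136.6) = 563.31 m.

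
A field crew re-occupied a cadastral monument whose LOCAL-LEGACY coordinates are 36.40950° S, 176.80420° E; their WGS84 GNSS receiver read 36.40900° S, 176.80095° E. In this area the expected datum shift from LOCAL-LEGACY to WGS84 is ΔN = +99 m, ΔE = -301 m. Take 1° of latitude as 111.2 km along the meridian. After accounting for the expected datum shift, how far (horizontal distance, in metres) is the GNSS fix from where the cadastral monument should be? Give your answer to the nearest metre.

Observed coordinate differences: Δφ = +0.00050°, Δλ = -0.00325°.
Converting to metres (1° lat = 111200 m, cos φ = 0.804795): observed ΔN = 55.6 m, observed ΔE = -290.9 m.
Subtracting the expected shift leaves a residual of 55.6 − (99) = -43.4 m north and -290.9 − (-301) = 10.1 m east.
Residual distance = √((-43.4)² + 10.1²) = 44.6 m.

45 m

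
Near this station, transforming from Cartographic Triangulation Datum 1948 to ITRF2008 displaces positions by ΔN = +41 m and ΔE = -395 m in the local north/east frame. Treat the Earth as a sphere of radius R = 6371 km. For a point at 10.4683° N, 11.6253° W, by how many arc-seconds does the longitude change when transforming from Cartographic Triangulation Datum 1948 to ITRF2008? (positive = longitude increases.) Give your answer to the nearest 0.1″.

At latitude 10.4683°, cos φ = 0.983356.
One radian of longitude at latitude φ spans R cos φ, so Δλ = ΔE / (R cos φ) = -395.0 / (6371000 × 0.983356) = -6.3049e-05 rad = -13.005″.

Δλ = -13.0″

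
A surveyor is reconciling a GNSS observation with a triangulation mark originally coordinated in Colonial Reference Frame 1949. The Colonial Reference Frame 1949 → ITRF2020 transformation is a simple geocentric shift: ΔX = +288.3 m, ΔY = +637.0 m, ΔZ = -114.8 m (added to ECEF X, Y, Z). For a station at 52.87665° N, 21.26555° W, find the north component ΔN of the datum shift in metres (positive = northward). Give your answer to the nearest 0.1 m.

The local north axis is (−sin φ cos λ, −sin φ sin λ, cos φ), giving ΔN = -214.220 + 184.212 − 69.286 = -99.29 m.

ΔN = -99.3 m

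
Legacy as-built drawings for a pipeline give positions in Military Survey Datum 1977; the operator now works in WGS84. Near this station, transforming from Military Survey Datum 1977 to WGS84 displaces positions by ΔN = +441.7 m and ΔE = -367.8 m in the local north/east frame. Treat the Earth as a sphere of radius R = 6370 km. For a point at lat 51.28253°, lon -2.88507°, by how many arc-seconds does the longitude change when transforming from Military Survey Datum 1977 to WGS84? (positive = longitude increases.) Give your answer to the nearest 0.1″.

At latitude 51.28253°, cos φ = 0.625481.
One radian of longitude at latitude φ spans R cos φ, so Δλ = ΔE / (R cos φ) = -367.8 / (6370000 × 0.625481) = -9.2312e-05 rad = -19.041″.

Δλ = -19.0″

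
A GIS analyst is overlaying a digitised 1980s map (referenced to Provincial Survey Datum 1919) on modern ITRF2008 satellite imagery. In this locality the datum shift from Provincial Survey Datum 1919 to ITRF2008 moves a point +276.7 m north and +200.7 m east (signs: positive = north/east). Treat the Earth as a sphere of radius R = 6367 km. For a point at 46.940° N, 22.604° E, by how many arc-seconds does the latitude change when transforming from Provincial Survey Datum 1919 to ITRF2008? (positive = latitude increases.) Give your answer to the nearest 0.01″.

On a sphere of radius R, 1 rad of latitude = R, so Δφ = ΔN / R = 276.7 / 6367000 = 4.3458e-05 rad = 8.964″.

Δφ = 8.96″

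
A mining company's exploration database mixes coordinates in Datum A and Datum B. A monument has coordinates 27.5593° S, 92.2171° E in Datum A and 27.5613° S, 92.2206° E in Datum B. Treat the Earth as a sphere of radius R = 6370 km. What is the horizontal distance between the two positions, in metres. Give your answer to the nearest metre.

Δφ = -27.5613° − -27.5593° = -0.0020°; Δλ = 92.2206° − 92.2171° = +0.0035°.
1° along a meridian = πR/180 = 111177 m.
ΔN = Δφ × 111177 = -222.4 m; ΔE = Δλ × 111177 × cos(-27.5593°) = +0.0035 × 111177 × 0.886532 = 345.0 m.
Distance = √(ΔE² + ΔN²) = √(345.0² + (-222.4)²) = 410.4 m.

410 m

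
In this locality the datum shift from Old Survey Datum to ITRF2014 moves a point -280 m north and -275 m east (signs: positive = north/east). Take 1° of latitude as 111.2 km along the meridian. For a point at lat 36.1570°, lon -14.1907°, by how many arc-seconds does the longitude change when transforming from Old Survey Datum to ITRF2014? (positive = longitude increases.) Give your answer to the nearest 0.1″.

Δλ = -11.0″

At latitude 36.1570°, cos φ = 0.807403.
1° of longitude at this latitude = 111.2 × cos φ = 89.78 km, so Δλ = -275.0 / 89783.3 = -0.0030629° = -11.027″.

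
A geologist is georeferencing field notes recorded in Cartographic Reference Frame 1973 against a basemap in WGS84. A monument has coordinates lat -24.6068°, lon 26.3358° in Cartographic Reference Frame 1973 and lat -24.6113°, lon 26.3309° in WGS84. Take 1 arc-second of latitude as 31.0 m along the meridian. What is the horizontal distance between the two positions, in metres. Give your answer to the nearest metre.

707 m

Δφ = -24.6113° − -24.6068° = -0.0045°; Δλ = 26.3309° − 26.3358° = -0.0049°.
1° of latitude = 3600 × 31.00 = 111600 m.
ΔN = Δφ × 111600 = -502.2 m; ΔE = Δλ × 111600 × cos(-24.6068°) = -0.0049 × 111600 × 0.909187 = -497.2 m.
Distance = √(ΔE² + ΔN²) = √((-497.2)² + (-502.2)²) = 706.7 m.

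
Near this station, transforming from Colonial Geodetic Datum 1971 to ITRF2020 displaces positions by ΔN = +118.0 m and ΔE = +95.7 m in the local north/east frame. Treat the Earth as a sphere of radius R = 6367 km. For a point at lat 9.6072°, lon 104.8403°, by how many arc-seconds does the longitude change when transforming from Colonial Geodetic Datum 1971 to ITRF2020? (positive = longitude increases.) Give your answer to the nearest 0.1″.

At latitude 9.6072°, cos φ = 0.985975.
One radian of longitude at latitude φ spans R cos φ, so Δλ = ΔE / (R cos φ) = 95.7 / (6367000 × 0.985975) = 1.5244e-05 rad = 3.144″.

Δλ = 3.1″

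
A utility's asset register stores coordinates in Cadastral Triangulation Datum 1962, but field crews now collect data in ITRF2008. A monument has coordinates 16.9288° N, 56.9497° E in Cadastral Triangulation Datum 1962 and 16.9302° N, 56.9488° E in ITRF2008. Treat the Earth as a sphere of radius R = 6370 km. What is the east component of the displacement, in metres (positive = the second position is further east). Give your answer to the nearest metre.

Δφ = 16.9302° − 16.9288° = +0.0014°; Δλ = 56.9488° − 56.9497° = -0.0009°.
1° along a meridian = πR/180 = 111177 m.
ΔN = Δφ × 111177 = 155.6 m; ΔE = Δλ × 111177 × cos(16.9288°) = -0.0009 × 111177 × 0.956667 = -95.7 m.

ΔE = -96 m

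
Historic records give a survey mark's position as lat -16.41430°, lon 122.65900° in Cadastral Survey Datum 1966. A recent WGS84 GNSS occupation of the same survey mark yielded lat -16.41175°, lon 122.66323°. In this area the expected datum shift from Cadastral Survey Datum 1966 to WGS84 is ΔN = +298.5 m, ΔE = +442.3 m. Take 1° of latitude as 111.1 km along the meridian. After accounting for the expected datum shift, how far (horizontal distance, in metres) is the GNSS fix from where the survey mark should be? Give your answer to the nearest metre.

Observed coordinate differences: Δφ = +0.00255°, Δλ = +0.00423°.
Converting to metres (1° lat = 111100 m, cos φ = 0.959243): observed ΔN = 283.3 m, observed ΔE = 450.8 m.
Subtracting the expected shift leaves a residual of 283.3 − (298.5) = -15.2 m north and 450.8 − (442.3) = 8.5 m east.
Residual distance = √((-15.2)² + 8.5²) = 17.4 m.

17 m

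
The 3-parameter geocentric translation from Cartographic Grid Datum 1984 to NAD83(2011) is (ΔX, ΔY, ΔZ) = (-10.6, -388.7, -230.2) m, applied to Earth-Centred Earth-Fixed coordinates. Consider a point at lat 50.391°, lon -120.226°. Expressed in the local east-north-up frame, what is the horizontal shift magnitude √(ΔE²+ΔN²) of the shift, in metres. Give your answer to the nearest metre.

450 m

At φ = 50.391°, λ = -120.226°: sin φ = 0.770413, cos φ = 0.637545, sin λ = -0.864046, cos λ = -0.503412.
ΔE = −sin λ·ΔX + cos λ·ΔY = −(-0.864046)·(-10.6) + (-0.503412)·(-388.7) = 186.52 m.
ΔN = −sin φ cos λ·ΔX − sin φ sin λ·ΔY + cos φ·ΔZ = −(0.770413)(-0.503412)(-10.6) − (0.770413)(-0.864046)(-388.7) + (0.637545)(-230.2) = -409.62 m.
Horizontal magnitude = √(ΔE² + ΔN²) = √(186.52² + (-409.62)²) = 450.09 m.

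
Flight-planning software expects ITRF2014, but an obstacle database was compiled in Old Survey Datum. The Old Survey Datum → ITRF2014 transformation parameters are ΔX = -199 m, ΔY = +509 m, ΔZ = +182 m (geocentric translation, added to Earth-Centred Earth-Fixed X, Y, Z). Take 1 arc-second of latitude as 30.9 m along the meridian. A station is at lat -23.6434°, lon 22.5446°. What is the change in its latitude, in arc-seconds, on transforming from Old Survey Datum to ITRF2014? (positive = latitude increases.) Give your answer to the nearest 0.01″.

sin φ = -0.401043, cos φ = 0.916059, sin λ = 0.383402, cos λ = 0.923581.
North component: ΔN = −sin φ cos λ·ΔX − sin φ sin λ·ΔY + cos φ·ΔZ = −(-0.401043)(0.923581)(-199) − (-0.401043)(0.383402)(509) + (0.916059)(182) = 171.28 m.
1° of latitude spans 3600 × 30.90 = 111240 m, so Δφ = 171.28 / 111240 × 3600 = 5.543″.

Δφ = 5.54″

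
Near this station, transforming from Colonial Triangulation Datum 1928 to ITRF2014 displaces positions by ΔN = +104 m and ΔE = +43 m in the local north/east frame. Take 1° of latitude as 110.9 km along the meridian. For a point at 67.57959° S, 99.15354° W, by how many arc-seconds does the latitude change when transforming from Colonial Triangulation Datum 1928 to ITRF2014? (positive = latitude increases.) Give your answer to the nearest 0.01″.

1° of latitude = 110.9 km, so Δφ = 104.0 / 110900 = 0.0009378° = 3.376″.

Δφ = 3.38″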